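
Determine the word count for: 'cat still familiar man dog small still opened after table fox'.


Counting words by splitting on spaces:
  Word 1: 'cat'
  Word 2: 'still'
  Word 3: 'familiar'
  Word 4: 'man'
  Word 5: 'dog'
  Word 6: 'small'
  Word 7: 'still'
  Word 8: 'opened'
  Word 9: 'after'
  Word 10: 'table'
  Word 11: 'fox'
Total words: 11

11


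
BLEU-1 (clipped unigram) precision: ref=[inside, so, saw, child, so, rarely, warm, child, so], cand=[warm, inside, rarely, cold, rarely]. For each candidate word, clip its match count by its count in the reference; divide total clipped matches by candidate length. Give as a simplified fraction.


Reference word counts: {'child': 2, 'inside': 1, 'rarely': 1, 'saw': 1, 'so': 3, 'warm': 1}
Checking each candidate word (with clipping):
  'warm' -> in reference (ref count 1, used 1/1) -> match (matches: 1)
  'inside' -> in reference (ref count 1, used 1/1) -> match (matches: 2)
  'rarely' -> in reference (ref count 1, used 1/1) -> match (matches: 3)
  'cold' -> not in reference -> no match (matches: 3)
  'rarely' -> ref count 1 already used up (1/1) -> clipped, no match (matches: 3)
Clipped matches: 3, Candidate length: 5
Precision = 3/5

3/5


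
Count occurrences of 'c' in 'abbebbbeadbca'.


Scanning 'abbebbbeadbca' for 'c':
  Position 11: 'c' -> MATCH (count: 1)
Total occurrences of 'c': 1

1


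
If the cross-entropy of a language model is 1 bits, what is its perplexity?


Perplexity formula: PP = 2^H
H = 1
PP = 2^1
Steps: 2^1 = 2
PP = 2

2


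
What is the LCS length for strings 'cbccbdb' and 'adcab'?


DP table for LCS of 'cbccbdb' and 'adcab':
       a  d  c  a  b
    0  0  0  0  0  0
  c 0  0  0  1  1  1
  b 0  0  0  1  1  2
  c 0  0  0  1  1  2
  c 0  0  0  1  1  2
  b 0  0  0  1  1  2
  d 0  0  1  1  1  2
  b 0  0  1  1  1  2
LCS: 'cb'
LCS length = 2

2


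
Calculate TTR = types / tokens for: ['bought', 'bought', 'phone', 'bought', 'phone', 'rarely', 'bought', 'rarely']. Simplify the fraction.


Tokens: 8
Unique types: ('bought', 'phone', 'rarely') = 3
TTR = 3/8
Already in lowest terms.

3/8


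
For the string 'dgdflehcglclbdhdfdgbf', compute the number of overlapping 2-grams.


String 'dgdflehcglclbdhdfdgbf' has length L = 21.
Number of overlapping n-grams = L - n + 1
Substituting: 21 - 2 + 1 = 20

20


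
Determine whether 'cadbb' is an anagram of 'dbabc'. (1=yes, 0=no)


Sort characters of 'cadbb': 'abbcd'
Sort characters of 'dbabc': 'abbcd'
Sorted forms match -> they ARE anagrams
Result: 1

1


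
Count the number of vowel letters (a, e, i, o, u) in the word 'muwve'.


Scanning each character of 'muwve':
  Position 1: 'm' -> consonant (running count: 0)
  Position 2: 'u' -> vowel (running count: 1)
  Position 3: 'w' -> consonant (running count: 1)
  Position 4: 'v' -> consonant (running count: 1)
  Position 5: 'e' -> vowel (running count: 2)
Total vowels: 2

2


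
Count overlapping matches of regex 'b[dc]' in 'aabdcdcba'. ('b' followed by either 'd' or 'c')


Pattern: b[dc] means 'b' followed by either 'd' or 'c'.
Scanning 'aabdcdcba' position-by-position:
  Pos 0: window 'aa' -> no
  Pos 1: window 'ab' -> no
  Pos 2: window 'bd' -> MATCH
  Pos 3: window 'dc' -> no
  Pos 4: window 'cd' -> no
  Pos 5: window 'dc' -> no
  Pos 6: window 'cb' -> no
  Pos 7: window 'ba' -> no
  Pos 8: window 'a' -> no
Total matches: 1

1


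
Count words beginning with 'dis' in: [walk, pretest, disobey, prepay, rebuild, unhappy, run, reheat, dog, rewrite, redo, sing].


Checking each word for prefix 'dis':
  'walk' -> no (count: 0)
  'pretest' -> no (count: 0)
  'disobey' -> YES, starts with 'dis' (count: 1)
  'prepay' -> no (count: 1)
  'rebuild' -> no (count: 1)
  'unhappy' -> no (count: 1)
  'run' -> no (count: 1)
  'reheat' -> no (count: 1)
  'dog' -> no (count: 1)
  'rewrite' -> no (count: 1)
  'redo' -> no (count: 1)
  'sing' -> no (count: 1)
Total with prefix 'dis': 1

1


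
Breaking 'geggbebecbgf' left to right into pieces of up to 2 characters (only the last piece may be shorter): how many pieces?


'geggbebecbgf' has 12 characters.
Chunking with max size 2:
  Chunk 1: 'ge' (positions 0-1)
  Chunk 2: 'gg' (positions 2-3)
  Chunk 3: 'be' (positions 4-5)
  Chunk 4: 'be' (positions 6-7)
  Chunk 5: 'cb' (positions 8-9)
  Chunk 6: 'gf' (positions 10-11)
Total chunks: ceil(12 / 2) = 6

6


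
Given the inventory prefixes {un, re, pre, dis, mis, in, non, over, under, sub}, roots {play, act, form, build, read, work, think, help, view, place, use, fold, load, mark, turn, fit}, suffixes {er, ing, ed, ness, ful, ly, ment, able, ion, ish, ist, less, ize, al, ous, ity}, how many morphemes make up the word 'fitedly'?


Segmenting 'fitedly' against the inventory:
  'fit' -> root (morpheme 1)
  'ed' -> suffix (morpheme 2)
  'ly' -> suffix (morpheme 3)
Total morphemes: 3

3


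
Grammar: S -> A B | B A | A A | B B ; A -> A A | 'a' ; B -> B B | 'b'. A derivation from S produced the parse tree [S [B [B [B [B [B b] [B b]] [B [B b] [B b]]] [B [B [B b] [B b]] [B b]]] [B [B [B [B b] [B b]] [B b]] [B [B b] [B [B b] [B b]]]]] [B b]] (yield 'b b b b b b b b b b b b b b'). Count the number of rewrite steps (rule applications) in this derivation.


Every bracketed nonterminal node [X ...] in the tree is produced by exactly one rule application.
Reading the tree off as a leftmost derivation:
  Step 1: S  =>  B B   (applied S -> B B)
  Step 2: B B  =>  B B B   (applied B -> B B)
  Step 3: B B B  =>  B B B B   (applied B -> B B)
  Step 4: B B B B  =>  B B B B B   (applied B -> B B)
  Step 5: B B B B B  =>  B B B B B B   (applied B -> B B)
  Step 6: B B B B B B  =>  b B B B B B   (applied B -> b)
  Step 7: b B B B B B  =>  b b B B B B   (applied B -> b)
  Step 8: b b B B B B  =>  b b B B B B B   (applied B -> B B)
  Step 9: b b B B B B B  =>  b b b B B B B   (applied B -> b)
  Step 10: b b b B B B B  =>  b b b b B B B   (applied B -> b)
  Step 11: b b b b B B B  =>  b b b b B B B B   (applied B -> B B)
  Step 12: b b b b B B B B  =>  b b b b B B B B B   (applied B -> B B)
  Step 13: b b b b B B B B B  =>  b b b b b B B B B   (applied B -> b)
  Step 14: b b b b b B B B B  =>  b b b b b b B B B   (applied B -> b)
  Step 15: b b b b b b B B B  =>  b b b b b b b B B   (applied B -> b)
  Step 16: b b b b b b b B B  =>  b b b b b b b B B B   (applied B -> B B)
  Step 17: b b b b b b b B B B  =>  b b b b b b b B B B B   (applied B -> B B)
  Step 18: b b b b b b b B B B B  =>  b b b b b b b B B B B B   (applied B -> B B)
  Step 19: b b b b b b b B B B B B  =>  b b b b b b b b B B B B   (applied B -> b)
  Step 20: b b b b b b b b B B B B  =>  b b b b b b b b b B B B   (applied B -> b)
  Step 21: b b b b b b b b b B B B  =>  b b b b b b b b b b B B   (applied B -> b)
  Step 22: b b b b b b b b b b B B  =>  b b b b b b b b b b B B B   (applied B -> B B)
  Step 23: b b b b b b b b b b B B B  =>  b b b b b b b b b b b B B   (applied B -> b)
  Step 24: b b b b b b b b b b b B B  =>  b b b b b b b b b b b B B B   (applied B -> B B)
  Step 25: b b b b b b b b b b b B B B  =>  b b b b b b b b b b b b B B   (applied B -> b)
  Step 26: b b b b b b b b b b b b B B  =>  b b b b b b b b b b b b b B   (applied B -> b)
  Step 27: b b b b b b b b b b b b b B  =>  b b b b b b b b b b b b b b   (applied B -> b)
Final yield: b b b b b b b b b b b b b b
Total rewrite steps: 27

27


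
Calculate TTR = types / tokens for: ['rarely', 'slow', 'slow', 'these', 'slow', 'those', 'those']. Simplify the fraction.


Tokens: 7
Unique types: ('rarely', 'slow', 'these', 'those') = 4
TTR = 4/7
Already in lowest terms.

4/7


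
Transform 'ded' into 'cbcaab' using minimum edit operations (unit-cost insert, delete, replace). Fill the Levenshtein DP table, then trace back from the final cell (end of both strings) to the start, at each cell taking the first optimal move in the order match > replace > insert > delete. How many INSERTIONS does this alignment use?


Edit distance = 6. Backtracking from cell (3, 6) with preference match > replace > insert > delete,
then listing the resulting alignment 'ded' -> 'cbcaab' left to right:
  Step 1: insert 'c' [insertion #1]
  Step 2: insert 'b' [insertion #2]
  Step 3: insert 'c' [insertion #3]
  Step 4: replace d->a
  Step 5: replace e->a
  Step 6: replace d->b
Total insertions: 3

3


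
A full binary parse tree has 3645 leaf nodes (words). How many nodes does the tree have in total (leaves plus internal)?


Leaf nodes (terminals): 3645
Internal nodes = n - 1 = 3645 - 1 = 3644
Total = leaves + internal = 3645 + 3644 = 7289

7289


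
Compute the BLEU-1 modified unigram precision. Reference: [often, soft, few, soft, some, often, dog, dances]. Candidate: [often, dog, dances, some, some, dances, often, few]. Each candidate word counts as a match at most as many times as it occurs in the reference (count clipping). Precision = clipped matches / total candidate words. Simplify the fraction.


Reference word counts: {'dances': 1, 'dog': 1, 'few': 1, 'often': 2, 'soft': 2, 'some': 1}
Checking each candidate word (with clipping):
  'often' -> in reference (ref count 2, used 1/2) -> match (matches: 1)
  'dog' -> in reference (ref count 1, used 1/1) -> match (matches: 2)
  'dances' -> in reference (ref count 1, used 1/1) -> match (matches: 3)
  'some' -> in reference (ref count 1, used 1/1) -> match (matches: 4)
  'some' -> ref count 1 already used up (1/1) -> clipped, no match (matches: 4)
  'dances' -> ref count 1 already used up (1/1) -> clipped, no match (matches: 4)
  'often' -> in reference (ref count 2, used 2/2) -> match (matches: 5)
  'few' -> in reference (ref count 1, used 1/1) -> match (matches: 6)
Clipped matches: 6, Candidate length: 8
Precision = 6/8 = 3/4

3/4


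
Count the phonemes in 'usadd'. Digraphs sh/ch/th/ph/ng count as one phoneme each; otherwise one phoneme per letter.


Parsing 'usadd' greedily, digraphs first:
  'u' -> vowel phoneme (phonemes so far: 1)
  's' -> consonant phoneme (phonemes so far: 2)
  'a' -> vowel phoneme (phonemes so far: 3)
  'd' -> consonant phoneme (phonemes so far: 4)
  'd' -> consonant phoneme (phonemes so far: 5)
Total phonemes: 5

5


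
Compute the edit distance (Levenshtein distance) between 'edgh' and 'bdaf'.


Building DP table for s1='edgh' (len 4) and s2='bdaf' (len 4):
       b  d  a  f
    0  1  2  3  4
  e 1  1  2  3  4
  d 2  2  1  2  3
  g 3  3  2  2  3
  h 4  4  3  3  3
Edit distance = dp[4][4] = 3

3


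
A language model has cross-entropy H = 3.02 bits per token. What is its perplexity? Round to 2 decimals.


Perplexity formula: PP = 2^H
H = 3.02
PP = 2^3.02
Decompose: 2^3.02 = 2^3 * 2^0.02
2^3 = 8, 2^0.02 ~ 1.0139595
PP ~ 8 * 1.0139595 = 8.1116760
Rounded to 2 decimals: 8.11

8.11


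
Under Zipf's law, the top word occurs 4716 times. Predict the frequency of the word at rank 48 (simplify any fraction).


Zipf's law: freq(rank) = f1 / rank
f1 = 4716, rank = 48
freq = 4716 / 48
GCD(4716, 48) = 12
Simplified: 393/4

393/4


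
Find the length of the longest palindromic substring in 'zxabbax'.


Scanning 'zxabbax' for palindromic substrings.
Substring at positions 1-6: 'xabbax'.
Check: reverse('xabbax') = 'xabbax' -> palindrome confirmed.
Neighbouring characters ('z' / '-') break symmetry, so it cannot extend further.
No longer palindromic substring exists; longest length = 6

6


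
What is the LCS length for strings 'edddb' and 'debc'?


DP table for LCS of 'edddb' and 'debc':
       d  e  b  c
    0  0  0  0  0
  e 0  0  1  1  1
  d 0  1  1  1  1
  d 0  1  1  1  1
  d 0  1  1  1  1
  b 0  1  1  2  2
LCS: 'eb'
LCS length = 2

2


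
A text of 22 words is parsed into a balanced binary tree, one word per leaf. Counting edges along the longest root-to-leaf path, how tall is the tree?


In a balanced binary tree with n leaves the deepest leaf is ceil(log2(n)) edges below the root.
log2(22) = 4.4594
ceil(4.4594) = 5
height (edges) = 5

5


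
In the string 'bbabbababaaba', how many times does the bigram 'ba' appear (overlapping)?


Scanning 'bbabbababaaba' for bigram 'ba':
  Position 0: 'bb' -> no
  Position 1: 'ba' -> MATCH
  Position 2: 'ab' -> no
  Position 3: 'bb' -> no
  Position 4: 'ba' -> MATCH
  Position 5: 'ab' -> no
  Position 6: 'ba' -> MATCH
  Position 7: 'ab' -> no
  Position 8: 'ba' -> MATCH
  Position 9: 'aa' -> no
  Position 10: 'ab' -> no
  Position 11: 'ba' -> MATCH
Total matches: 5

5


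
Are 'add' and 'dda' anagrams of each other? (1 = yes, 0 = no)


Sort characters of 'add': 'add'
Sort characters of 'dda': 'add'
Sorted forms match -> they ARE anagrams
Result: 1

1


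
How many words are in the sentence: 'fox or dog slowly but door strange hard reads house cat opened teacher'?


Counting words by splitting on spaces:
  Word 1: 'fox'
  Word 2: 'or'
  Word 3: 'dog'
  Word 4: 'slowly'
  Word 5: 'but'
  Word 6: 'door'
  Word 7: 'strange'
  Word 8: 'hard'
  Word 9: 'reads'
  Word 10: 'house'
  Word 11: 'cat'
  Word 12: 'opened'
  Word 13: 'teacher'
Total words: 13

13


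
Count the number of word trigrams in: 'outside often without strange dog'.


Word trigrams from [5] words:
  Trigram 1: (outside often without)
  Trigram 2: (often without strange)
  Trigram 3: (without strange dog)
Total word trigrams: 5 - 2 = 3

3


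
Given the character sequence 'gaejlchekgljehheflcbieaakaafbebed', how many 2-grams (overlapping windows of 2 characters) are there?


String 'gaejlchekgljehheflcbieaakaafbebed' has length L = 33.
Number of overlapping n-grams = L - n + 1
Substituting: 33 - 2 + 1 = 32

32


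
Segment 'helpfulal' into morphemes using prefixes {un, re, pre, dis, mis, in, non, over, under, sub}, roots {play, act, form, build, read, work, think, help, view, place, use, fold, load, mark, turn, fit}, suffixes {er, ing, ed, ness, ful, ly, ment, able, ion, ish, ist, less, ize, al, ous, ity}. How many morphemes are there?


Segmenting 'helpfulal' against the inventory:
  'help' -> root (morpheme 1)
  'ful' -> suffix (morpheme 2)
  'al' -> suffix (morpheme 3)
Total morphemes: 3

3


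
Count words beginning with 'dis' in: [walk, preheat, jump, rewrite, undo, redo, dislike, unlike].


Checking each word for prefix 'dis':
  'walk' -> no (count: 0)
  'preheat' -> no (count: 0)
  'jump' -> no (count: 0)
  'rewrite' -> no (count: 0)
  'undo' -> no (count: 0)
  'redo' -> no (count: 0)
  'dislike' -> YES, starts with 'dis' (count: 1)
  'unlike' -> no (count: 1)
Total with prefix 'dis': 1

1


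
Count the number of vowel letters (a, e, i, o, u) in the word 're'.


Scanning each character of 're':
  Position 1: 'r' -> consonant (running count: 0)
  Position 2: 'e' -> vowel (running count: 1)
Total vowels: 1

1


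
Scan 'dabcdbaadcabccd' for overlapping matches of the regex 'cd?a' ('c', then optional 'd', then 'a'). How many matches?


Pattern: cd?a means 'c', then optional 'd', then 'a'.
Scanning 'dabcdbaadcabccd' position-by-position:
  Pos 0: window 'dab' -> no
  Pos 1: window 'abc' -> no
  Pos 2: window 'bcd' -> no
  Pos 3: window 'cdb' -> no
  Pos 4: window 'dba' -> no
  Pos 5: window 'baa' -> no
  Pos 6: window 'aad' -> no
  Pos 7: window 'adc' -> no
  Pos 8: window 'dca' -> no
  Pos 9: window 'cab' -> MATCH
  Pos 10: window 'abc' -> no
  Pos 11: window 'bcc' -> no
  Pos 12: window 'ccd' -> no
  Pos 13: window 'cd' -> no
  Pos 14: window 'd' -> no
Total matches: 1

1


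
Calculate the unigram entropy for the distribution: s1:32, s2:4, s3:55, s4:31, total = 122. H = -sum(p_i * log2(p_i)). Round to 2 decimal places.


Computing entropy H = -sum(p_i * log2(p_i)):
  s1: p = 32/122 = 0.2623, -p*log2(p) = 0.5064
  s2: p = 4/122 = 0.0328, -p*log2(p) = 0.1617
  s3: p = 55/122 = 0.4508, -p*log2(p) = 0.5182
  s4: p = 31/122 = 0.2541, -p*log2(p) = 0.5022
H = sum of terms = 1.6885
Rounded to 2 decimals: 1.69

1.69


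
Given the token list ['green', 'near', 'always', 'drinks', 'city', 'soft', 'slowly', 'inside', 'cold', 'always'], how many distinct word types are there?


Listing all tokens and tracking unique types:
  Token 1: 'green' -> NEW (unique so far: 1)
  Token 2: 'near' -> NEW (unique so far: 2)
  Token 3: 'always' -> NEW (unique so far: 3)
  Token 4: 'drinks' -> NEW (unique so far: 4)
  Token 5: 'city' -> NEW (unique so far: 5)
  Token 6: 'soft' -> NEW (unique so far: 6)
  Token 7: 'slowly' -> NEW (unique so far: 7)
  Token 8: 'inside' -> NEW (unique so far: 8)
  Token 9: 'cold' -> NEW (unique so far: 9)
  Token 10: 'always' -> duplicate (unique so far: 9)
Unique types: ('always', 'city', 'cold', 'drinks', 'green', 'inside', 'near', 'slowly', 'soft')
Vocabulary size: 9

9


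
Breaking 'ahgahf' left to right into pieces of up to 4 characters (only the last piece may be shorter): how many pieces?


'ahgahf' has 6 characters.
Chunking with max size 4:
  Chunk 1: 'ahga' (positions 0-3)
  Chunk 2: 'hf' (positions 4-5)
Total chunks: ceil(6 / 4) = 2

2


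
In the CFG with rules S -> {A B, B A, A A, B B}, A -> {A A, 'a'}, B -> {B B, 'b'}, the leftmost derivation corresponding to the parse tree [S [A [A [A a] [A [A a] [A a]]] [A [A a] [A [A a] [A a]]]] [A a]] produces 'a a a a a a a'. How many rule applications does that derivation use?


Every bracketed nonterminal node [X ...] in the tree is produced by exactly one rule application.
Reading the tree off as a leftmost derivation:
  Step 1: S  =>  A A   (applied S -> A A)
  Step 2: A A  =>  A A A   (applied A -> A A)
  Step 3: A A A  =>  A A A A   (applied A -> A A)
  Step 4: A A A A  =>  a A A A   (applied A -> a)
  Step 5: a A A A  =>  a A A A A   (applied A -> A A)
  Step 6: a A A A A  =>  a a A A A   (applied A -> a)
  Step 7: a a A A A  =>  a a a A A   (applied A -> a)
  Step 8: a a a A A  =>  a a a A A A   (applied A -> A A)
  Step 9: a a a A A A  =>  a a a a A A   (applied A -> a)
  Step 10: a a a a A A  =>  a a a a A A A   (applied A -> A A)
  Step 11: a a a a A A A  =>  a a a a a A A   (applied A -> a)
  Step 12: a a a a a A A  =>  a a a a a a A   (applied A -> a)
  Step 13: a a a a a a A  =>  a a a a a a a   (applied A -> a)
Final yield: a a a a a a a
Total rewrite steps: 13

13


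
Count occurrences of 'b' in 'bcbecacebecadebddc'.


Scanning 'bcbecacebecadebddc' for 'b':
  Position 0: 'b' -> MATCH (count: 1)
  Position 2: 'b' -> MATCH (count: 2)
  Position 8: 'b' -> MATCH (count: 3)
  Position 14: 'b' -> MATCH (count: 4)
Total occurrences of 'b': 4

4


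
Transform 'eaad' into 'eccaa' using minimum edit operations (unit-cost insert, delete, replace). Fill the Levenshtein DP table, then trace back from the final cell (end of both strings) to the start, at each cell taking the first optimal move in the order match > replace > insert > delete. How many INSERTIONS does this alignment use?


Edit distance = 3. Backtracking from cell (4, 5) with preference match > replace > insert > delete,
then listing the resulting alignment 'eaad' -> 'eccaa' left to right:
  Step 1: keep 'e'
  Step 2: insert 'c' [insertion #1]
  Step 3: replace a->c
  Step 4: keep 'a'
  Step 5: replace d->a
Total insertions: 1

1


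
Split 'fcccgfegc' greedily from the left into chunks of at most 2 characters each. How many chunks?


'fcccgfegc' has 9 characters.
Chunking with max size 2:
  Chunk 1: 'fc' (positions 0-1)
  Chunk 2: 'cc' (positions 2-3)
  Chunk 3: 'gf' (positions 4-5)
  Chunk 4: 'eg' (positions 6-7)
  Chunk 5: 'c' (positions 8-8)
Total chunks: ceil(9 / 2) = 5

5


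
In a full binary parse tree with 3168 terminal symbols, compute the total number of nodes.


Leaf nodes (terminals): 3168
Internal nodes = n - 1 = 3168 - 1 = 3167
Total = leaves + internal = 3168 + 3167 = 6335

6335


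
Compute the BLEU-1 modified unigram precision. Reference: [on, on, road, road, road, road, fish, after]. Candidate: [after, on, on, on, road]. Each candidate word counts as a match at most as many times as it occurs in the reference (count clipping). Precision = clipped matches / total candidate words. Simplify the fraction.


Reference word counts: {'after': 1, 'fish': 1, 'on': 2, 'road': 4}
Checking each candidate word (with clipping):
  'after' -> in reference (ref count 1, used 1/1) -> match (matches: 1)
  'on' -> in reference (ref count 2, used 1/2) -> match (matches: 2)
  'on' -> in reference (ref count 2, used 2/2) -> match (matches: 3)
  'on' -> ref count 2 already used up (2/2) -> clipped, no match (matches: 3)
  'road' -> in reference (ref count 4, used 1/4) -> match (matches: 4)
Clipped matches: 4, Candidate length: 5
Precision = 4/5

4/5


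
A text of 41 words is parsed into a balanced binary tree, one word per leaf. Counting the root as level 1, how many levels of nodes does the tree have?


In a balanced binary tree with n leaves the deepest leaf is ceil(log2(n)) edges below the root,
so counting node levels inclusive of root and leaves gives ceil(log2(n)) + 1 levels.
log2(41) = 5.3576
ceil(5.3576) = 6
levels = 6 + 1 = 7

7


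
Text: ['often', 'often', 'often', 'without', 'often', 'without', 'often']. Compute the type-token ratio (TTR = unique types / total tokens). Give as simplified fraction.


Tokens: 7
Unique types: ('often', 'without') = 2
TTR = 2/7
Already in lowest terms.

2/7


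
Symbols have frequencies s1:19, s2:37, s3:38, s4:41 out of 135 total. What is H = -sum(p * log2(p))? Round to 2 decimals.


Computing entropy H = -sum(p_i * log2(p_i)):
  s1: p = 19/135 = 0.1407, -p*log2(p) = 0.3981
  s2: p = 37/135 = 0.2741, -p*log2(p) = 0.5118
  s3: p = 38/135 = 0.2815, -p*log2(p) = 0.5148
  s4: p = 41/135 = 0.3037, -p*log2(p) = 0.5221
H = sum of terms = 1.9468
Rounded to 2 decimals: 1.95

1.95


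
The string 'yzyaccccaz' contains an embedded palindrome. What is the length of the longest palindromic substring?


Scanning 'yzyaccccaz' for palindromic substrings.
Substring at positions 3-8: 'acccca'.
Check: reverse('acccca') = 'acccca' -> palindrome confirmed.
Neighbouring characters ('y' / 'z') break symmetry, so it cannot extend further.
No longer palindromic substring exists; longest length = 6

6


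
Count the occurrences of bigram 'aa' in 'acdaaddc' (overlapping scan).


Scanning 'acdaaddc' for bigram 'aa':
  Position 0: 'ac' -> no
  Position 1: 'cd' -> no
  Position 2: 'da' -> no
  Position 3: 'aa' -> MATCH
  Position 4: 'ad' -> no
  Position 5: 'dd' -> no
  Position 6: 'dc' -> no
Total matches: 1

1


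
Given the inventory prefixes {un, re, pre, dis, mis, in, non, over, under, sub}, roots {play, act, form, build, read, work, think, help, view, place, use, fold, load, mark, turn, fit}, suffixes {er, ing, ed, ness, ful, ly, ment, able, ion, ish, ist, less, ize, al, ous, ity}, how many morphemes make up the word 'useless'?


Segmenting 'useless' against the inventory:
  'use' -> root (morpheme 1)
  'less' -> suffix (morpheme 2)
Total morphemes: 2

2


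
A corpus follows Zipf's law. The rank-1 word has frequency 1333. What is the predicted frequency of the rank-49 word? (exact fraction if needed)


Zipf's law: freq(rank) = f1 / rank
f1 = 1333, rank = 49
freq = 1333 / 49
GCD(1333, 49) = 1
Simplified: 1333/49

1333/49


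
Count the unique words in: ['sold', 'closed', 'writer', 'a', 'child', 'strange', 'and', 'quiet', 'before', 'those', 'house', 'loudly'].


Listing all tokens and tracking unique types:
  Token 1: 'sold' -> NEW (unique so far: 1)
  Token 2: 'closed' -> NEW (unique so far: 2)
  Token 3: 'writer' -> NEW (unique so far: 3)
  Token 4: 'a' -> NEW (unique so far: 4)
  Token 5: 'child' -> NEW (unique so far: 5)
  Token 6: 'strange' -> NEW (unique so far: 6)
  Token 7: 'and' -> NEW (unique so far: 7)
  Token 8: 'quiet' -> NEW (unique so far: 8)
  Token 9: 'before' -> NEW (unique so far: 9)
  Token 10: 'those' -> NEW (unique so far: 10)
  Token 11: 'house' -> NEW (unique so far: 11)
  Token 12: 'loudly' -> NEW (unique so far: 12)
Unique types: ('a', 'and', 'before', 'child', 'closed', 'house', 'loudly', 'quiet', 'sold', 'strange', 'those', 'writer')
Vocabulary size: 12

12


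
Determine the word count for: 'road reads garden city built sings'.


Counting words by splitting on spaces:
  Word 1: 'road'
  Word 2: 'reads'
  Word 3: 'garden'
  Word 4: 'city'
  Word 5: 'built'
  Word 6: 'sings'
Total words: 6

6


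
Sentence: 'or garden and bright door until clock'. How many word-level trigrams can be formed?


Word trigrams from [7] words:
  Trigram 1: (or garden and)
  Trigram 2: (garden and bright)
  Trigram 3: (and bright door)
  Trigram 4: (bright door until)
  Trigram 5: (door until clock)
Total word trigrams: 7 - 2 = 5

5


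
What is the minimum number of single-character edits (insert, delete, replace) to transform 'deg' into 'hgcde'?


Building DP table for s1='deg' (len 3) and s2='hgcde' (len 5):
       h  g  c  d  e
    0  1  2  3  4  5
  d 1  1  2  3  3  4
  e 2  2  2  3  4  3
  g 3  3  2  3  4  4
Edit distance = dp[3][5] = 4

4


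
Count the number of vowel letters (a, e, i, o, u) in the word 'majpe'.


Scanning each character of 'majpe':
  Position 1: 'm' -> consonant (running count: 0)
  Position 2: 'a' -> vowel (running count: 1)
  Position 3: 'j' -> consonant (running count: 1)
  Position 4: 'p' -> consonant (running count: 1)
  Position 5: 'e' -> vowel (running count: 2)
Total vowels: 2

2


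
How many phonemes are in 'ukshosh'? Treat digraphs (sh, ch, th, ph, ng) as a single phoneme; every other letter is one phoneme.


Parsing 'ukshosh' greedily, digraphs first:
  'u' -> vowel phoneme (phonemes so far: 1)
  'k' -> consonant phoneme (phonemes so far: 2)
  'sh' -> digraph (1 consonant phoneme) (phonemes so far: 3)
  'o' -> vowel phoneme (phonemes so far: 4)
  'sh' -> digraph (1 consonant phoneme) (phonemes so far: 5)
Total phonemes: 5

5


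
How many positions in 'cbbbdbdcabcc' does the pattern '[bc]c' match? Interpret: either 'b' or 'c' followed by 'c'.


Pattern: [bc]c means either 'b' or 'c' followed by 'c'.
Scanning 'cbbbdbdcabcc' position-by-position:
  Pos 0: window 'cb' -> no
  Pos 1: window 'bb' -> no
  Pos 2: window 'bb' -> no
  Pos 3: window 'bd' -> no
  Pos 4: window 'db' -> no
  Pos 5: window 'bd' -> no
  Pos 6: window 'dc' -> no
  Pos 7: window 'ca' -> no
  Pos 8: window 'ab' -> no
  Pos 9: window 'bc' -> MATCH
  Pos 10: window 'cc' -> MATCH
  Pos 11: window 'c' -> no
Total matches: 2

2


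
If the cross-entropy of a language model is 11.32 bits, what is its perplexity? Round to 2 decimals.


Perplexity formula: PP = 2^H
H = 11.32
PP = 2^11.32
Decompose: 2^11.32 = 2^11 * 2^0.32
2^11 = 2048, 2^0.32 ~ 1.2483305
PP ~ 2048 * 1.2483305 = 2556.5808640
Rounded to 2 decimals: 2556.58

2556.58


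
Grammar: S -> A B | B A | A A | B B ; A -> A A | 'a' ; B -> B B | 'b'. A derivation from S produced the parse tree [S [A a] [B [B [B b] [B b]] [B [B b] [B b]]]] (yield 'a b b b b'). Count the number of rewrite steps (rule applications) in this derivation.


Every bracketed nonterminal node [X ...] in the tree is produced by exactly one rule application.
Reading the tree off as a leftmost derivation:
  Step 1: S  =>  A B   (applied S -> A B)
  Step 2: A B  =>  a B   (applied A -> a)
  Step 3: a B  =>  a B B   (applied B -> B B)
  Step 4: a B B  =>  a B B B   (applied B -> B B)
  Step 5: a B B B  =>  a b B B   (applied B -> b)
  Step 6: a b B B  =>  a b b B   (applied B -> b)
  Step 7: a b b B  =>  a b b B B   (applied B -> B B)
  Step 8: a b b B B  =>  a b b b B   (applied B -> b)
  Step 9: a b b b B  =>  a b b b b   (applied B -> b)
Final yield: a b b b b
Total rewrite steps: 9

9


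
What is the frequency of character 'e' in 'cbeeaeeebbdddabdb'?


Scanning 'cbeeaeeebbdddabdb' for 'e':
  Position 2: 'e' -> MATCH (count: 1)
  Position 3: 'e' -> MATCH (count: 2)
  Position 5: 'e' -> MATCH (count: 3)
  Position 6: 'e' -> MATCH (count: 4)
  Position 7: 'e' -> MATCH (count: 5)
Total occurrences of 'e': 5

5


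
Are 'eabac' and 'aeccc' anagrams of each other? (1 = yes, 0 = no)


Sort characters of 'eabac': 'aabce'
Sort characters of 'aeccc': 'accce'
Sorted forms differ -> they are NOT anagrams
Result: 0

0


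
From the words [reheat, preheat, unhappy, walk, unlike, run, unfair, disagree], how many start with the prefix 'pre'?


Checking each word for prefix 'pre':
  'reheat' -> no (count: 0)
  'preheat' -> YES, starts with 'pre' (count: 1)
  'unhappy' -> no (count: 1)
  'walk' -> no (count: 1)
  'unlike' -> no (count: 1)
  'run' -> no (count: 1)
  'unfair' -> no (count: 1)
  'disagree' -> no (count: 1)
Total with prefix 'pre': 1

1


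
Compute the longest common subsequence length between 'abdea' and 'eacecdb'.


DP table for LCS of 'abdea' and 'eacecdb':
       e  a  c  e  c  d  b
    0  0  0  0  0  0  0  0
  a 0  0  1  1  1  1  1  1
  b 0  0  1  1  1  1  1  2
  d 0  0  1  1  1  1  2  2
  e 0  1  1  1  2  2  2  2
  a 0  1  2  2  2  2  2  2
LCS: 'ab'
LCS length = 2

2


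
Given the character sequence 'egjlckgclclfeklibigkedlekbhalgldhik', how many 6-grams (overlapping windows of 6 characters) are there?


String 'egjlckgclclfeklibigkedlekbhalgldhik' has length L = 35.
Number of overlapping n-grams = L - n + 1
Substituting: 35 - 6 + 1 = 30

30


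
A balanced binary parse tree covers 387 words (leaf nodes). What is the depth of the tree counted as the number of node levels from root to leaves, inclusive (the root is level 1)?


In a balanced binary tree with n leaves the deepest leaf is ceil(log2(n)) edges below the root,
so counting node levels inclusive of root and leaves gives ceil(log2(n)) + 1 levels.
log2(387) = 8.5962
ceil(8.5962) = 9
levels = 9 + 1 = 10

10


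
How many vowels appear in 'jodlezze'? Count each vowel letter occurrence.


Scanning each character of 'jodlezze':
  Position 1: 'j' -> consonant (running count: 0)
  Position 2: 'o' -> vowel (running count: 1)
  Position 3: 'd' -> consonant (running count: 1)
  Position 4: 'l' -> consonant (running count: 1)
  Position 5: 'e' -> vowel (running count: 2)
  Position 6: 'z' -> consonant (running count: 2)
  Position 7: 'z' -> consonant (running count: 2)
  Position 8: 'e' -> vowel (running count: 3)
Total vowels: 3

3


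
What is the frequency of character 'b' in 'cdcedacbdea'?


Scanning 'cdcedacbdea' for 'b':
  Position 7: 'b' -> MATCH (count: 1)
Total occurrences of 'b': 1

1


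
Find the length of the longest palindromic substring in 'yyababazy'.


Scanning 'yyababazy' for palindromic substrings.
Substring at positions 2-6: 'ababa'.
Check: reverse('ababa') = 'ababa' -> palindrome confirmed.
Neighbouring characters ('y' / 'z') break symmetry, so it cannot extend further.
No longer palindromic substring exists; longest length = 5

5


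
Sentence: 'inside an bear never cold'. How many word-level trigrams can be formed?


Word trigrams from [5] words:
  Trigram 1: (inside an bear)
  Trigram 2: (an bear never)
  Trigram 3: (bear never cold)
Total word trigrams: 5 - 2 = 3

3


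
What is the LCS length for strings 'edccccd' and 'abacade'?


DP table for LCS of 'edccccd' and 'abacade':
       a  b  a  c  a  d  e
    0  0  0  0  0  0  0  0
  e 0  0  0  0  0  0  0  1
  d 0  0  0  0  0  0  1  1
  c 0  0  0  0  1  1  1  1
  c 0  0  0  0  1  1  1  1
  c 0  0  0  0  1  1  1  1
  c 0  0  0  0  1  1  1  1
  d 0  0  0  0  1  1  2  2
LCS: 'cd'
LCS length = 2

2


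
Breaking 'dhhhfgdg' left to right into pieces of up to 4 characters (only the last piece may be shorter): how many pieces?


'dhhhfgdg' has 8 characters.
Chunking with max size 4:
  Chunk 1: 'dhhh' (positions 0-3)
  Chunk 2: 'fgdg' (positions 4-7)
Total chunks: ceil(8 / 4) = 2

2


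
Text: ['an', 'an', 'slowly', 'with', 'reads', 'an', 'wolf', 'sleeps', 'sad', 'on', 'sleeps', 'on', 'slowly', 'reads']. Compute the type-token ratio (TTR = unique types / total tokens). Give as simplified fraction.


Tokens: 14
Unique types: ('an', 'on', 'reads', 'sad', 'sleeps', 'slowly', 'with', 'wolf') = 8
TTR = 8/14
Simplify: divide both by 2 -> 4/7
TTR = 4/7

4/7


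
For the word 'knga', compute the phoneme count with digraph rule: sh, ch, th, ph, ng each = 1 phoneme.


Parsing 'knga' greedily, digraphs first:
  'k' -> consonant phoneme (phonemes so far: 1)
  'ng' -> digraph (1 consonant phoneme) (phonemes so far: 2)
  'a' -> vowel phoneme (phonemes so far: 3)
Total phonemes: 3

3


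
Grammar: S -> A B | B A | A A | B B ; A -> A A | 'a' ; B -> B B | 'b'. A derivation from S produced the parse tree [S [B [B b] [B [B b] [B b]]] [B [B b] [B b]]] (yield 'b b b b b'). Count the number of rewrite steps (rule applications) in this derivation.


Every bracketed nonterminal node [X ...] in the tree is produced by exactly one rule application.
Reading the tree off as a leftmost derivation:
  Step 1: S  =>  B B   (applied S -> B B)
  Step 2: B B  =>  B B B   (applied B -> B B)
  Step 3: B B B  =>  b B B   (applied B -> b)
  Step 4: b B B  =>  b B B B   (applied B -> B B)
  Step 5: b B B B  =>  b b B B   (applied B -> b)
  Step 6: b b B B  =>  b b b B   (applied B -> b)
  Step 7: b b b B  =>  b b b B B   (applied B -> B B)
  Step 8: b b b B B  =>  b b b b B   (applied B -> b)
  Step 9: b b b b B  =>  b b b b b   (applied B -> b)
Final yield: b b b b b
Total rewrite steps: 9

9


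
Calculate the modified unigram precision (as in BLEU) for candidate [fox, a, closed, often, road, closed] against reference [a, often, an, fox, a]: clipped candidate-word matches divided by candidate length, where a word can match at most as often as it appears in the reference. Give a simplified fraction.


Reference word counts: {'a': 2, 'an': 1, 'fox': 1, 'often': 1}
Checking each candidate word (with clipping):
  'fox' -> in reference (ref count 1, used 1/1) -> match (matches: 1)
  'a' -> in reference (ref count 2, used 1/2) -> match (matches: 2)
  'closed' -> not in reference -> no match (matches: 2)
  'often' -> in reference (ref count 1, used 1/1) -> match (matches: 3)
  'road' -> not in reference -> no match (matches: 3)
  'closed' -> not in reference -> no match (matches: 3)
Clipped matches: 3, Candidate length: 6
Precision = 3/6 = 1/2

1/2


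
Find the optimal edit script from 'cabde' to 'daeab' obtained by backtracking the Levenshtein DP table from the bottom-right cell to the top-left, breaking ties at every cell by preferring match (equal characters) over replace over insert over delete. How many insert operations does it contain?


Edit distance = 4. Backtracking from cell (5, 5) with preference match > replace > insert > delete,
then listing the resulting alignment 'cabde' -> 'daeab' left to right:
  Step 1: replace c->d
  Step 2: keep 'a'
  Step 3: replace b->e
  Step 4: replace d->a
  Step 5: replace e->b
Total insertions: 0

0


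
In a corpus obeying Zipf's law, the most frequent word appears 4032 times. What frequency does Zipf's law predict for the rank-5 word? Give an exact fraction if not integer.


Zipf's law: freq(rank) = f1 / rank
f1 = 4032, rank = 5
freq = 4032 / 5
GCD(4032, 5) = 1
Simplified: 4032/5

4032/5


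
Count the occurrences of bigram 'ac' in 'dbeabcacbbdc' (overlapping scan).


Scanning 'dbeabcacbbdc' for bigram 'ac':
  Position 0: 'db' -> no
  Position 1: 'be' -> no
  Position 2: 'ea' -> no
  Position 3: 'ab' -> no
  Position 4: 'bc' -> no
  Position 5: 'ca' -> no
  Position 6: 'ac' -> MATCH
  Position 7: 'cb' -> no
  Position 8: 'bb' -> no
  Position 9: 'bd' -> no
  Position 10: 'dc' -> no
Total matches: 1

1


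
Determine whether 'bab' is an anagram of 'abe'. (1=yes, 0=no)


Sort characters of 'bab': 'abb'
Sort characters of 'abe': 'abe'
Sorted forms differ -> they are NOT anagrams
Result: 0

0


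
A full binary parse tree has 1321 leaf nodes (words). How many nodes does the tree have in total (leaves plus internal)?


Leaf nodes (terminals): 1321
Internal nodes = n - 1 = 1321 - 1 = 1320
Total = leaves + internal = 1321 + 1320 = 2641

2641


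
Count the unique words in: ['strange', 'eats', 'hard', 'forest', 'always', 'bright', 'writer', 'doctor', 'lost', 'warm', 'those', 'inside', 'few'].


Listing all tokens and tracking unique types:
  Token 1: 'strange' -> NEW (unique so far: 1)
  Token 2: 'eats' -> NEW (unique so far: 2)
  Token 3: 'hard' -> NEW (unique so far: 3)
  Token 4: 'forest' -> NEW (unique so far: 4)
  Token 5: 'always' -> NEW (unique so far: 5)
  Token 6: 'bright' -> NEW (unique so far: 6)
  Token 7: 'writer' -> NEW (unique so far: 7)
  Token 8: 'doctor' -> NEW (unique so far: 8)
  Token 9: 'lost' -> NEW (unique so far: 9)
  Token 10: 'warm' -> NEW (unique so far: 10)
  Token 11: 'those' -> NEW (unique so far: 11)
  Token 12: 'inside' -> NEW (unique so far: 12)
  Token 13: 'few' -> NEW (unique so far: 13)
Unique types: ('always', 'bright', 'doctor', 'eats', 'few', 'forest', 'hard', 'inside', 'lost', 'strange', 'those', 'warm', 'writer')
Vocabulary size: 13

13


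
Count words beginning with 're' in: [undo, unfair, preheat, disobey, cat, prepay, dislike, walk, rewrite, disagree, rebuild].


Checking each word for prefix 're':
  'undo' -> no (count: 0)
  'unfair' -> no (count: 0)
  'preheat' -> no (count: 0)
  'disobey' -> no (count: 0)
  'cat' -> no (count: 0)
  'prepay' -> no (count: 0)
  'dislike' -> no (count: 0)
  'walk' -> no (count: 0)
  'rewrite' -> YES, starts with 're' (count: 1)
  'disagree' -> no (count: 1)
  'rebuild' -> YES, starts with 're' (count: 2)
Total with prefix 're': 2

2


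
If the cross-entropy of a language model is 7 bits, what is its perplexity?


Perplexity formula: PP = 2^H
H = 7
PP = 2^7
Steps: 2^1 = 2, 2^2 = 4, 2^3 = 8, 2^4 = 16, 2^5 = 32, 2^6 = 64, 2^7 = 128
PP = 128

128


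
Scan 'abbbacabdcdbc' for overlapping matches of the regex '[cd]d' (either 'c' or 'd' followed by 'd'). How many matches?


Pattern: [cd]d means either 'c' or 'd' followed by 'd'.
Scanning 'abbbacabdcdbc' position-by-position:
  Pos 0: window 'ab' -> no
  Pos 1: window 'bb' -> no
  Pos 2: window 'bb' -> no
  Pos 3: window 'ba' -> no
  Pos 4: window 'ac' -> no
  Pos 5: window 'ca' -> no
  Pos 6: window 'ab' -> no
  Pos 7: window 'bd' -> no
  Pos 8: window 'dc' -> no
  Pos 9: window 'cd' -> MATCH
  Pos 10: window 'db' -> no
  Pos 11: window 'bc' -> no
  Pos 12: window 'c' -> no
Total matches: 1

1


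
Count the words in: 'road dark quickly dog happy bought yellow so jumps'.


Counting words by splitting on spaces:
  Word 1: 'road'
  Word 2: 'dark'
  Word 3: 'quickly'
  Word 4: 'dog'
  Word 5: 'happy'
  Word 6: 'bought'
  Word 7: 'yellow'
  Word 8: 'so'
  Word 9: 'jumps'
Total words: 9

9


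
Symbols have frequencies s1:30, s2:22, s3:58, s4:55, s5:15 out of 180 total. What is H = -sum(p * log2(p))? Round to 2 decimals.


Computing entropy H = -sum(p_i * log2(p_i)):
  s1: p = 30/180 = 0.1667, -p*log2(p) = 0.4308
  s2: p = 22/180 = 0.1222, -p*log2(p) = 0.3706
  s3: p = 58/180 = 0.3222, -p*log2(p) = 0.5265
  s4: p = 55/180 = 0.3056, -p*log2(p) = 0.5227
  s5: p = 15/180 = 0.0833, -p*log2(p) = 0.2987
H = sum of terms = 2.1493
Rounded to 2 decimals: 2.15

2.15


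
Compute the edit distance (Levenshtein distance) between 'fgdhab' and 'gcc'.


Building DP table for s1='fgdhab' (len 6) and s2='gcc' (len 3):
       g  c  c
    0  1  2  3
  f 1  1  2  3
  g 2  1  2  3
  d 3  2  2  3
  h 4  3  3  3
  a 5  4  4  4
  b 6  5  5  5
Edit distance = dp[6][3] = 5

5


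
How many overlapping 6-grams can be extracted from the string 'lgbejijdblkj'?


String 'lgbejijdblkj' has length L = 12.
Number of overlapping n-grams = L - n + 1
Substituting: 12 - 6 + 1 = 7

7


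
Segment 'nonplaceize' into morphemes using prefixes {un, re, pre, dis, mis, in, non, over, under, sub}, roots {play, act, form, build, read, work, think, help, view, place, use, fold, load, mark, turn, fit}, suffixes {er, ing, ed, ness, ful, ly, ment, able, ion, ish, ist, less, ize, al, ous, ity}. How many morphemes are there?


Segmenting 'nonplaceize' against the inventory:
  'non' -> prefix (morpheme 1)
  'place' -> root (morpheme 2)
  'ize' -> suffix (morpheme 3)
Total morphemes: 3

3


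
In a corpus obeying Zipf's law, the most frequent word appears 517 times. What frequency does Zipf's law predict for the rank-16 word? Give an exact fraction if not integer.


Zipf's law: freq(rank) = f1 / rank
f1 = 517, rank = 16
freq = 517 / 16
GCD(517, 16) = 1
Simplified: 517/16

517/16
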